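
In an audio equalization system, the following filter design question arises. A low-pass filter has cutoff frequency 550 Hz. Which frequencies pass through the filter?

A low-pass filter passes all frequencies below the cutoff frequency 550 Hz and attenuates higher frequencies.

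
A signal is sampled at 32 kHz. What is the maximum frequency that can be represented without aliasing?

The maximum frequency that can be represented without aliasing
is the Nyquist frequency: f_max = f_s / 2 = 32 kHz / 2 = 16 kHz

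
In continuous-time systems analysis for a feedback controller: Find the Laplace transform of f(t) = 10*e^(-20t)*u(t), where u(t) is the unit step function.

Standard Laplace transform pair:
e^(-at)*u(t) <-> 1/(s+a)
With a = 20: L{10*e^(-20t)*u(t)} = 10/(s+20), ROC: Re(s) > -20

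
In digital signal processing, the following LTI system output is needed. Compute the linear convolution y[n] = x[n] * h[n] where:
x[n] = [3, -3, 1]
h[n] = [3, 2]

y[n] = sum_k x[k]*h[n-k]. Output length = len(x) + len(h) - 1 = 3 + 2 - 1 = 4.
y[0] = 3*3 = 9
y[1] = -3*3 + 3*2 = -3
y[2] = 1*3 + -3*2 = -3
y[3] = 1*2 = 2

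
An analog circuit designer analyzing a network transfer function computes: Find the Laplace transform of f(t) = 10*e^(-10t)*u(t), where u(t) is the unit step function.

Standard Laplace transform pair:
e^(-at)*u(t) <-> 1/(s+a)
With a = 10: L{10*e^(-10t)*u(t)} = 10/(s+10), ROC: Re(s) > -10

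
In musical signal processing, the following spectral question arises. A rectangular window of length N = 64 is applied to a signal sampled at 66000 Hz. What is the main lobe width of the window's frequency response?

For a rectangular window of length N,
the main lobe width in frequency is 2*f_s/N.
= 2*66000/64 = 4125/2 Hz
This determines the minimum frequency separation for resolving two sinusoids.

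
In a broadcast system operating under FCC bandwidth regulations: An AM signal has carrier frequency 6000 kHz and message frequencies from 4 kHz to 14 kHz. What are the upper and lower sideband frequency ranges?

Upper sideband (USB) = fc + [fm_low, fm_high] = 6000 + [4, 14] = [6004, 6014] kHz
Lower sideband (LSB) = fc - [fm_high, fm_low] = 6000 - [14, 4] = [5986, 5996] kHz
Total occupied spectrum: 5986 kHz to 6014 kHz (plus carrier at 6000 kHz)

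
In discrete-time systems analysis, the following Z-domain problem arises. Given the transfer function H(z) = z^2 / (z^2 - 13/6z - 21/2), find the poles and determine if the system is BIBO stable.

Poles are roots of the denominator: z^2 - 13/6z - 21/2 = 0.
Quadratic formula: z = [-(-13/6) +/- sqrt((-13/6)^2 - 4*(-21/2))] / 2
Discriminant = 169/36 + 42 = 1681/36; sqrt = 41/6.
z = (13/6 +/- 41/6) / 2 => z = 9/2 or z = -7/3.
|p1| = 9/2, |p2| = 7/3.
For BIBO stability, all poles must lie inside the unit circle (|p| < 1).
System is UNSTABLE since at least one |p| >= 1.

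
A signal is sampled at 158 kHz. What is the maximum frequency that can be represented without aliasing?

The maximum frequency that can be represented without aliasing
is the Nyquist frequency: f_max = f_s / 2 = 158 kHz / 2 = 79 kHz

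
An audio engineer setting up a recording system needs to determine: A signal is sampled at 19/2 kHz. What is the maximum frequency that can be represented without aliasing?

The maximum frequency that can be represented without aliasing
is the Nyquist frequency: f_max = f_s / 2 = 19/2 kHz / 2 = 19/4 kHz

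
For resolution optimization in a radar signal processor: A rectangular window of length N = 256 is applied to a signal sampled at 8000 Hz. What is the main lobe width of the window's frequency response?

For a rectangular window of length N,
the main lobe width in frequency is 2*f_s/N.
= 2*8000/256 = 125/2 Hz
This determines the minimum frequency separation for resolving two sinusoids.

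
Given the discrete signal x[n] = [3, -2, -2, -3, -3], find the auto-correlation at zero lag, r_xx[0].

The auto-correlation at zero lag r_xx[0] equals the signal energy.
r_xx[0] = sum of x[n]^2 = 3^2 + (-2)^2 + (-2)^2 + (-3)^2 + (-3)^2
= 9 + 4 + 4 + 9 + 9 = 35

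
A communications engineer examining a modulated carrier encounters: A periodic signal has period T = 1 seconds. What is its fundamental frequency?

The fundamental frequency is the reciprocal of the period.
f = 1/T = 1/(1) = 1 Hz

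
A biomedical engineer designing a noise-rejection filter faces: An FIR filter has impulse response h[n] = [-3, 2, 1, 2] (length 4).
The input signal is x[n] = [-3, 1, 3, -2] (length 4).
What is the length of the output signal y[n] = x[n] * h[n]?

For linear convolution, the output length is:
len(y) = len(x) + len(h) - 1 = 4 + 4 - 1 = 7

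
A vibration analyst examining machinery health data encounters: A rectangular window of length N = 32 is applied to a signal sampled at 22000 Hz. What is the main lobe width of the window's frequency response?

For a rectangular window of length N,
the main lobe width in frequency is 2*f_s/N.
= 2*22000/32 = 1375 Hz
This determines the minimum frequency separation for resolving two sinusoids.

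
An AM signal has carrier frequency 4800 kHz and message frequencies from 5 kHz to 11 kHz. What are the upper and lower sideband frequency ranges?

Upper sideband (USB) = fc + [fm_low, fm_high] = 4800 + [5, 11] = [4805, 4811] kHz
Lower sideband (LSB) = fc - [fm_high, fm_low] = 4800 - [11, 5] = [4789, 4795] kHz
Total occupied spectrum: 4789 kHz to 4811 kHz (plus carrier at 4800 kHz)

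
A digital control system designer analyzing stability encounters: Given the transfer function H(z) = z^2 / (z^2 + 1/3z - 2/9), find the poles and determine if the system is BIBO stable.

Poles are roots of the denominator: z^2 + 1/3z - 2/9 = 0.
Quadratic formula: z = [-(1/3) +/- sqrt((1/3)^2 - 4*(-2/9))] / 2
Discriminant = 1/9 + 8/9 = 1; sqrt = 1.
z = (-1/3 +/- 1) / 2 => z = 1/3 or z = -2/3.
|p1| = 2/3, |p2| = 1/3.
For BIBO stability, all poles must lie inside the unit circle (|p| < 1).
System is STABLE since both |p| < 1.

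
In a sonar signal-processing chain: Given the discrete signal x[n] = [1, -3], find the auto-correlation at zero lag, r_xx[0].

The auto-correlation at zero lag r_xx[0] equals the signal energy.
r_xx[0] = sum of x[n]^2 = 1^2 + (-3)^2
= 1 + 9 = 10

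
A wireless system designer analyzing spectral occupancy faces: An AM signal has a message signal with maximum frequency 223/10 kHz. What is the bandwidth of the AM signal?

In AM (double-sideband), the bandwidth is twice the message frequency.
BW = 2 * f_m = 2 * 223/10 kHz = 223/5 kHz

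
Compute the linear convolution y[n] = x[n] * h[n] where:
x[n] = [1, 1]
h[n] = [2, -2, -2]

y[n] = sum_k x[k]*h[n-k]. Output length = len(x) + len(h) - 1 = 2 + 3 - 1 = 4.
y[0] = 1*2 = 2
y[1] = 1*2 + 1*-2 = 0
y[2] = 1*-2 + 1*-2 = -4
y[3] = 1*-2 = -2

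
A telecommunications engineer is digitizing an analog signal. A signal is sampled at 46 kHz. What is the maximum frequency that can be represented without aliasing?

The maximum frequency that can be represented without aliasing
is the Nyquist frequency: f_max = f_s / 2 = 46 kHz / 2 = 23 kHz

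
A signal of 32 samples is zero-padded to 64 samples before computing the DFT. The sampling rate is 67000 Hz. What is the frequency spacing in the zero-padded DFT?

Original DFT: N = 32, resolution = f_s/N = 67000/32 = 8375/4 Hz
Zero-padded DFT: N = 64, resolution = f_s/N = 67000/64 = 8375/8 Hz
Zero-padding interpolates the spectrum (finer frequency grid)
but does NOT improve the true spectral resolution (ability to resolve close frequencies).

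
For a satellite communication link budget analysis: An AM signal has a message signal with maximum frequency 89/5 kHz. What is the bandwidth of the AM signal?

In AM (double-sideband), the bandwidth is twice the message frequency.
BW = 2 * f_m = 2 * 89/5 kHz = 178/5 kHz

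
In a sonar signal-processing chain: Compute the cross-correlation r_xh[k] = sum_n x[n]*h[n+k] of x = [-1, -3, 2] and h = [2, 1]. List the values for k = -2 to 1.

Both sequences indexed from 0 and zero outside their support.
Lags with overlap: k = -2 to 1.
  r_xh[-2] = x[2]*h[0] = 4
  r_xh[-1] = x[1]*h[0] + x[2]*h[1] = -4
  r_xh[0] = x[0]*h[0] + x[1]*h[1] = -5
  r_xh[1] = x[0]*h[1] = -1
r_xh = [4, -4, -5, -1] (for k = -2, ..., 1)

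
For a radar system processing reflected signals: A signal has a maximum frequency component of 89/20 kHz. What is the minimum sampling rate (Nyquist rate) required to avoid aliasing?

By the Nyquist-Shannon sampling theorem,
the minimum sampling rate (Nyquist rate) must be at least 2 * f_max.
Nyquist rate = 2 * 89/20 kHz = 89/10 kHz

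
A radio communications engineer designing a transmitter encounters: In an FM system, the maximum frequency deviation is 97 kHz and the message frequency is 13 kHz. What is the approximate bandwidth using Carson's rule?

Carson's rule: BW = 2*(delta_f + f_m)
= 2*(97 + 13) kHz = 220 kHz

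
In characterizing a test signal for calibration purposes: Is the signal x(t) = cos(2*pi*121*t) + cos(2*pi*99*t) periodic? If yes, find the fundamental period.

f1 = 121 Hz, f2 = 99 Hz
Period T1 = 1/121, T2 = 1/99
Ratio T1/T2 = 99/121, which is rational.
The signal is periodic with fundamental period T = 1/GCD(121,99) = 1/11 s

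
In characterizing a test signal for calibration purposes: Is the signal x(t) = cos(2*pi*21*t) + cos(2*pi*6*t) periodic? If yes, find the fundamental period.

f1 = 21 Hz, f2 = 6 Hz
Period T1 = 1/21, T2 = 1/6
Ratio T1/T2 = 6/21, which is rational.
The signal is periodic with fundamental period T = 1/GCD(21,6) = 1/3 s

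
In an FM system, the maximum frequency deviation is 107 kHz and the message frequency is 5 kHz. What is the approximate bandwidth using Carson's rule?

Carson's rule: BW = 2*(delta_f + f_m)
= 2*(107 + 5) kHz = 224 kHz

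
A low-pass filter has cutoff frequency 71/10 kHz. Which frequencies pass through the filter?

A low-pass filter passes all frequencies below the cutoff frequency 71/10 kHz and attenuates higher frequencies.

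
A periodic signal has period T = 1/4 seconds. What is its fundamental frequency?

The fundamental frequency is the reciprocal of the period.
f = 1/T = 1/(1/4) = 4 Hz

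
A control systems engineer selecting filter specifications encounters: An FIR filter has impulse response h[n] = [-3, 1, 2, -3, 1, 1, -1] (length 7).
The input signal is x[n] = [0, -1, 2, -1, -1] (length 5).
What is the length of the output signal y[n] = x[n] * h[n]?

For linear convolution, the output length is:
len(y) = len(x) + len(h) - 1 = 5 + 7 - 1 = 11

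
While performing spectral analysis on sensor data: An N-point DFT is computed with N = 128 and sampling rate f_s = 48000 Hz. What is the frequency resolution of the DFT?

DFT frequency resolution = f_s / N
= 48000 / 128 = 375 Hz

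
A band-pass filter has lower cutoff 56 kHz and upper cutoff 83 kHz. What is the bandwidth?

Bandwidth = f_high - f_low
= 83 kHz - 56 kHz = 27 kHz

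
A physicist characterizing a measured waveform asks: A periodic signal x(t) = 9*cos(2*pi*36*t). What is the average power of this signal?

Average power of A*cos(wt) is A^2/2.
P = 9^2 / 2 = 81/2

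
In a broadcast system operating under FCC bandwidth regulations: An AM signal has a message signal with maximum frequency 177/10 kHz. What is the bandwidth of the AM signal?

In AM (double-sideband), the bandwidth is twice the message frequency.
BW = 2 * f_m = 2 * 177/10 kHz = 177/5 kHz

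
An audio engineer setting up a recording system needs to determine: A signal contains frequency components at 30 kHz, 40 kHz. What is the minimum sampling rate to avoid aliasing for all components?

The highest frequency component is f_max = 40 kHz.
Nyquist rate = 2 * f_max = 2 * 40 kHz = 80 kHz.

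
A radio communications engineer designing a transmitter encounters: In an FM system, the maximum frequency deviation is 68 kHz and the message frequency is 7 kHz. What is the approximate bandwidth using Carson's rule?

Carson's rule: BW = 2*(delta_f + f_m)
= 2*(68 + 7) kHz = 150 kHz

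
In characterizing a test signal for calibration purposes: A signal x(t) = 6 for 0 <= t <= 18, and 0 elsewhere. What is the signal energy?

Energy = integral of |x(t)|^2 dt over the signal duration
= 6^2 * 18 = 36 * 18 = 648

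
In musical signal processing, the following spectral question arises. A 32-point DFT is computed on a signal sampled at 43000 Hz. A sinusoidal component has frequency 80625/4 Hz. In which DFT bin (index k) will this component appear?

DFT frequency resolution = f_s/N = 43000/32 = 5375/4 Hz
Bin index k = f_signal / resolution = 80625/4 / 5375/4 = 15
The signal frequency 80625/4 Hz falls in DFT bin k = 15.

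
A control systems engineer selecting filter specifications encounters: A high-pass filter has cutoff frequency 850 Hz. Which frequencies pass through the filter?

A high-pass filter passes all frequencies above the cutoff frequency 850 Hz and attenuates lower frequencies.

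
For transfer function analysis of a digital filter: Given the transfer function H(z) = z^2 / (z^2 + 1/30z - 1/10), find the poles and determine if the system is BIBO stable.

Poles are roots of the denominator: z^2 + 1/30z - 1/10 = 0.
Quadratic formula: z = [-(1/30) +/- sqrt((1/30)^2 - 4*(-1/10))] / 2
Discriminant = 1/900 + 2/5 = 361/900; sqrt = 19/30.
z = (-1/30 +/- 19/30) / 2 => z = 3/10 or z = -1/3.
|p1| = 3/10, |p2| = 1/3.
For BIBO stability, all poles must lie inside the unit circle (|p| < 1).
System is STABLE since both |p| < 1.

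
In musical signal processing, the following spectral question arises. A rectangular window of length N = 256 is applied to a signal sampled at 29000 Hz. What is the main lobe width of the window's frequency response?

For a rectangular window of length N,
the main lobe width in frequency is 2*f_s/N.
= 2*29000/256 = 3625/16 Hz
This determines the minimum frequency separation for resolving two sinusoids.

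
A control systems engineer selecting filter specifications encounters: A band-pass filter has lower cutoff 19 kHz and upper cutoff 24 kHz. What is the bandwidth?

Bandwidth = f_high - f_low
= 24 kHz - 19 kHz = 5 kHz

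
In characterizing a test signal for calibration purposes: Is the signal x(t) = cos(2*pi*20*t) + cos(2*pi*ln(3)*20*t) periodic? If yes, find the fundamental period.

f1 = 20 Hz, f2 = 20*ln(3) Hz
Ratio f2/f1 = ln(3), which is irrational.
Since the frequency ratio is irrational, no common period exists.
The signal is not periodic.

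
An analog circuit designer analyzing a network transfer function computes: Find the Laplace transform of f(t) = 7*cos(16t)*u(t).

Standard pair: cos(wt)*u(t) <-> s/(s^2+w^2)
With w = 16: L{7*cos(16t)*u(t)} = 7s/(s^2+256)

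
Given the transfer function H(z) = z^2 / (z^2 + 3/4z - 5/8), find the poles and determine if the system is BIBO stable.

Poles are roots of the denominator: z^2 + 3/4z - 5/8 = 0.
Quadratic formula: z = [-(3/4) +/- sqrt((3/4)^2 - 4*(-5/8))] / 2
Discriminant = 9/16 + 5/2 = 49/16; sqrt = 7/4.
z = (-3/4 +/- 7/4) / 2 => z = 1/2 or z = -5/4.
|p1| = 5/4, |p2| = 1/2.
For BIBO stability, all poles must lie inside the unit circle (|p| < 1).
System is UNSTABLE since at least one |p| >= 1.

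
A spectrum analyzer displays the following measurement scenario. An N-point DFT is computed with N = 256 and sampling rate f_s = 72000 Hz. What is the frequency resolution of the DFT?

DFT frequency resolution = f_s / N
= 72000 / 256 = 1125/4 Hz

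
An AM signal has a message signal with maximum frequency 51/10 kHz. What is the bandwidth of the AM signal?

In AM (double-sideband), the bandwidth is twice the message frequency.
BW = 2 * f_m = 2 * 51/10 kHz = 51/5 kHz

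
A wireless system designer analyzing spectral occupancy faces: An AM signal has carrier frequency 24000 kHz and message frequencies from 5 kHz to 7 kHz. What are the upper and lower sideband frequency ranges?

Upper sideband (USB) = fc + [fm_low, fm_high] = 24000 + [5, 7] = [24005, 24007] kHz
Lower sideband (LSB) = fc - [fm_high, fm_low] = 24000 - [7, 5] = [23993, 23995] kHz
Total occupied spectrum: 23993 kHz to 24007 kHz (plus carrier at 24000 kHz)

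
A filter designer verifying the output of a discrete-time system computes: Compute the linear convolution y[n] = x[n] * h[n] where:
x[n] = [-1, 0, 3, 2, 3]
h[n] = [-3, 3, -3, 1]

y[n] = sum_k x[k]*h[n-k]. Output length = len(x) + len(h) - 1 = 5 + 4 - 1 = 8.
y[0] = -1*-3 = 3
y[1] = 0*-3 + -1*3 = -3
y[2] = 3*-3 + 0*3 + -1*-3 = -6
y[3] = 2*-3 + 3*3 + 0*-3 + -1*1 = 2
y[4] = 3*-3 + 2*3 + 3*-3 + 0*1 = -12
y[5] = 3*3 + 2*-3 + 3*1 = 6
y[6] = 3*-3 + 2*1 = -7
y[7] = 3*1 = 3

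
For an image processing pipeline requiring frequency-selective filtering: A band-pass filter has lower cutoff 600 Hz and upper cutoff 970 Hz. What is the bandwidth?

Bandwidth = f_high - f_low
= 970 Hz - 600 Hz = 370 Hz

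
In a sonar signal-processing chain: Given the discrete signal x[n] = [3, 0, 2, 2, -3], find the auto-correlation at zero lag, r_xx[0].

The auto-correlation at zero lag r_xx[0] equals the signal energy.
r_xx[0] = sum of x[n]^2 = 3^2 + 0^2 + 2^2 + 2^2 + (-3)^2
= 9 + 0 + 4 + 4 + 9 = 26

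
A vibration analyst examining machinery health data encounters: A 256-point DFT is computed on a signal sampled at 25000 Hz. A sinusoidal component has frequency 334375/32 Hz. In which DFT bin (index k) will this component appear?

DFT frequency resolution = f_s/N = 25000/256 = 3125/32 Hz
Bin index k = f_signal / resolution = 334375/32 / 3125/32 = 107
The signal frequency 334375/32 Hz falls in DFT bin k = 107.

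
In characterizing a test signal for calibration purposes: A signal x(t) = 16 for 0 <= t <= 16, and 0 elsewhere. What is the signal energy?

Energy = integral of |x(t)|^2 dt over the signal duration
= 16^2 * 16 = 256 * 16 = 4096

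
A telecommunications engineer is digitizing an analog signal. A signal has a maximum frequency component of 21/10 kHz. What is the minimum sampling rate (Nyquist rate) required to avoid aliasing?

By the Nyquist-Shannon sampling theorem,
the minimum sampling rate (Nyquist rate) must be at least 2 * f_max.
Nyquist rate = 2 * 21/10 kHz = 21/5 kHz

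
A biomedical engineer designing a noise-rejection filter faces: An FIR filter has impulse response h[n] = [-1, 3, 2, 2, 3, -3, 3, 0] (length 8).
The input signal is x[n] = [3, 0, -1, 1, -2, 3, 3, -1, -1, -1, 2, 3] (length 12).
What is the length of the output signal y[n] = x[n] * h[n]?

For linear convolution, the output length is:
len(y) = len(x) + len(h) - 1 = 12 + 8 - 1 = 19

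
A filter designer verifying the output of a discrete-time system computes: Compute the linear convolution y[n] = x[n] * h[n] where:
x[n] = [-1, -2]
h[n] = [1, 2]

y[n] = sum_k x[k]*h[n-k]. Output length = len(x) + len(h) - 1 = 2 + 2 - 1 = 3.
y[0] = -1*1 = -1
y[1] = -2*1 + -1*2 = -4
y[2] = -2*2 = -4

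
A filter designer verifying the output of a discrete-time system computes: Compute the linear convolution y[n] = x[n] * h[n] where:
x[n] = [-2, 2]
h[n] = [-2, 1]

y[n] = sum_k x[k]*h[n-k]. Output length = len(x) + len(h) - 1 = 2 + 2 - 1 = 3.
y[0] = -2*-2 = 4
y[1] = 2*-2 + -2*1 = -6
y[2] = 2*1 = 2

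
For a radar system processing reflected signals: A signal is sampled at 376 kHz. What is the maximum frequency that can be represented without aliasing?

The maximum frequency that can be represented without aliasing
is the Nyquist frequency: f_max = f_s / 2 = 376 kHz / 2 = 188 kHz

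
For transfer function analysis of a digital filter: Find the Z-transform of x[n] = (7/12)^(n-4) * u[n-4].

Time-shifting property: if X(z) = Z{x[n]}, then Z{x[n-d]} = z^(-d) * X(z)
X(z) = z/(z - 7/12) for x[n] = (7/12)^n * u[n]
Z{x[n-4]} = z^(-4) * z/(z - 7/12) = z^(-3)/(z - 7/12)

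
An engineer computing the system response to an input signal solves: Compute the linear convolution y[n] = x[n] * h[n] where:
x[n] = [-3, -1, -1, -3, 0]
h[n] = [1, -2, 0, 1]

y[n] = sum_k x[k]*h[n-k]. Output length = len(x) + len(h) - 1 = 5 + 4 - 1 = 8.
y[0] = -3*1 = -3
y[1] = -1*1 + -3*-2 = 5
y[2] = -1*1 + -1*-2 + -3*0 = 1
y[3] = -3*1 + -1*-2 + -1*0 + -3*1 = -4
y[4] = 0*1 + -3*-2 + -1*0 + -1*1 = 5
y[5] = 0*-2 + -3*0 + -1*1 = -1
y[6] = 0*0 + -3*1 = -3
y[7] = 0*1 = 0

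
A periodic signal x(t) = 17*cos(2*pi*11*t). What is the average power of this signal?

Average power of A*cos(wt) is A^2/2.
P = 17^2 / 2 = 289/2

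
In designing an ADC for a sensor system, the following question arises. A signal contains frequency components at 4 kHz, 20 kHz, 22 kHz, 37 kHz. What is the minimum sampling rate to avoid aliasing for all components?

The highest frequency component is f_max = 37 kHz.
Nyquist rate = 2 * f_max = 2 * 37 kHz = 74 kHz.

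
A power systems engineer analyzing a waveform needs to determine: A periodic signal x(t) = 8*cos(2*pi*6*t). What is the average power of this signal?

Average power of A*cos(wt) is A^2/2.
P = 8^2 / 2 = 64/2 = 32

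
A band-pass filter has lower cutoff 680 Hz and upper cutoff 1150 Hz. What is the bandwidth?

Bandwidth = f_high - f_low
= 1150 Hz - 680 Hz = 470 Hz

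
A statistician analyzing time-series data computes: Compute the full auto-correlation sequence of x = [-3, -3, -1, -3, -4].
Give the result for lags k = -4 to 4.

r_xx[k] = sum_m x[m]*x[m+k], indexed from 0, for k = -4 to 4:
  r_xx[-4] = x[4]*x[0] = 12
  r_xx[-3] = x[3]*x[0] + x[4]*x[1] = 21
  r_xx[-2] = x[2]*x[0] + x[3]*x[1] + x[4]*x[2] = 16
  r_xx[-1] = x[1]*x[0] + x[2]*x[1] + x[3]*x[2] + x[4]*x[3] = 27
  r_xx[0] = x[0]*x[0] + x[1]*x[1] + x[2]*x[2] + x[3]*x[3] + x[4]*x[4] = 44
  r_xx[1] = x[0]*x[1] + x[1]*x[2] + x[2]*x[3] + x[3]*x[4] = 27
  r_xx[2] = x[0]*x[2] + x[1]*x[3] + x[2]*x[4] = 16
  r_xx[3] = x[0]*x[3] + x[1]*x[4] = 21
  r_xx[4] = x[0]*x[4] = 12
r_xx = [12, 21, 16, 27, 44, 27, 16, 21, 12]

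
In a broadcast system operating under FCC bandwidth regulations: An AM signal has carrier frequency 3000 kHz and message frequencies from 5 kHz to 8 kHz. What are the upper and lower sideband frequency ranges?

Upper sideband (USB) = fc + [fm_low, fm_high] = 3000 + [5, 8] = [3005, 3008] kHz
Lower sideband (LSB) = fc - [fm_high, fm_low] = 3000 - [8, 5] = [2992, 2995] kHz
Total occupied spectrum: 2992 kHz to 3008 kHz (plus carrier at 3000 kHz)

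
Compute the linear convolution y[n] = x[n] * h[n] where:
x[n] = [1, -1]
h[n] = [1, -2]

y[n] = sum_k x[k]*h[n-k]. Output length = len(x) + len(h) - 1 = 2 + 2 - 1 = 3.
y[0] = 1*1 = 1
y[1] = -1*1 + 1*-2 = -3
y[2] = -1*-2 = 2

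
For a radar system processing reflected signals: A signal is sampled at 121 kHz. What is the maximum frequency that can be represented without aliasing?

The maximum frequency that can be represented without aliasing
is the Nyquist frequency: f_max = f_s / 2 = 121 kHz / 2 = 121/2 kHz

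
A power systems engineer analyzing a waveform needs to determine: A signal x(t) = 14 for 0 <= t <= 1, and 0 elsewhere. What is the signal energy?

Energy = integral of |x(t)|^2 dt over the signal duration
= 14^2 * 1 = 196 * 1 = 196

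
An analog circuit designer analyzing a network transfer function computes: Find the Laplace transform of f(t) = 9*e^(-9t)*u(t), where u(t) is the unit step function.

Standard Laplace transform pair:
e^(-at)*u(t) <-> 1/(s+a)
With a = 9: L{9*e^(-9t)*u(t)} = 9/(s+9), ROC: Re(s) > -9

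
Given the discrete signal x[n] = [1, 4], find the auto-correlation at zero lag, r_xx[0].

The auto-correlation at zero lag r_xx[0] equals the signal energy.
r_xx[0] = sum of x[n]^2 = 1^2 + 4^2
= 1 + 16 = 17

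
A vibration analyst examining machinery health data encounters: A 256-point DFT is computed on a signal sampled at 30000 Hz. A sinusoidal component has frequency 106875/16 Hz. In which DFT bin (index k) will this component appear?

DFT frequency resolution = f_s/N = 30000/256 = 1875/16 Hz
Bin index k = f_signal / resolution = 106875/16 / 1875/16 = 57
The signal frequency 106875/16 Hz falls in DFT bin k = 57.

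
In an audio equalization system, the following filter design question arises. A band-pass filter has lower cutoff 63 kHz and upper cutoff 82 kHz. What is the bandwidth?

Bandwidth = f_high - f_low
= 82 kHz - 63 kHz = 19 kHz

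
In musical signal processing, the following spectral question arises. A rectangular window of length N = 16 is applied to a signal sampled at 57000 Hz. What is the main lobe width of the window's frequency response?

For a rectangular window of length N,
the main lobe width in frequency is 2*f_s/N.
= 2*57000/16 = 7125 Hz
This determines the minimum frequency separation for resolving two sinusoids.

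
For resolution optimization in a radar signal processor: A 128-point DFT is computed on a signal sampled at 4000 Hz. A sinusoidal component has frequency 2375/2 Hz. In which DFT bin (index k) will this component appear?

DFT frequency resolution = f_s/N = 4000/128 = 125/4 Hz
Bin index k = f_signal / resolution = 2375/2 / 125/4 = 38
The signal frequency 2375/2 Hz falls in DFT bin k = 38.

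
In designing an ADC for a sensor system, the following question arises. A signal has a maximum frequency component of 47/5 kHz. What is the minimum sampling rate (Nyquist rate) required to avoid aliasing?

By the Nyquist-Shannon sampling theorem,
the minimum sampling rate (Nyquist rate) must be at least 2 * f_max.
Nyquist rate = 2 * 47/5 kHz = 94/5 kHz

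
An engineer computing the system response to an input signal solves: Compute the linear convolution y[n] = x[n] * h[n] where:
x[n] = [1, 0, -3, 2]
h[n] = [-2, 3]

y[n] = sum_k x[k]*h[n-k]. Output length = len(x) + len(h) - 1 = 4 + 2 - 1 = 5.
y[0] = 1*-2 = -2
y[1] = 0*-2 + 1*3 = 3
y[2] = -3*-2 + 0*3 = 6
y[3] = 2*-2 + -3*3 = -13
y[4] = 2*3 = 6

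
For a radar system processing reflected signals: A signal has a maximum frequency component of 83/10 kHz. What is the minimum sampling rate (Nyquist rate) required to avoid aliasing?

By the Nyquist-Shannon sampling theorem,
the minimum sampling rate (Nyquist rate) must be at least 2 * f_max.
Nyquist rate = 2 * 83/10 kHz = 83/5 kHz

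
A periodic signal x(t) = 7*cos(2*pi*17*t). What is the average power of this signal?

Average power of A*cos(wt) is A^2/2.
P = 7^2 / 2 = 49/2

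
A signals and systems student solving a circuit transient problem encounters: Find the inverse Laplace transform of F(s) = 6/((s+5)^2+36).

Standard pair: w/((s+a)^2+w^2) <-> e^(-at)*sin(wt)*u(t)
With a=5, w=6: f(t) = e^(-5t)*sin(6t)*u(t)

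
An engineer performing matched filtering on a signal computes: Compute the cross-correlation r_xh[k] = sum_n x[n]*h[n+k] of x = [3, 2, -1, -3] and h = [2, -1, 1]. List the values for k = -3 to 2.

Both sequences indexed from 0 and zero outside their support.
Lags with overlap: k = -3 to 2.
  r_xh[-3] = x[3]*h[0] = -6
  r_xh[-2] = x[2]*h[0] + x[3]*h[1] = 1
  r_xh[-1] = x[1]*h[0] + x[2]*h[1] + x[3]*h[2] = 2
  r_xh[0] = x[0]*h[0] + x[1]*h[1] + x[2]*h[2] = 3
  r_xh[1] = x[0]*h[1] + x[1]*h[2] = -1
  r_xh[2] = x[0]*h[2] = 3
r_xh = [-6, 1, 2, 3, -1, 3] (for k = -3, ..., 2)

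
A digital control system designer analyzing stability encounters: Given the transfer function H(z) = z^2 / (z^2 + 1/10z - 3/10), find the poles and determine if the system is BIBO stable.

Poles are roots of the denominator: z^2 + 1/10z - 3/10 = 0.
Quadratic formula: z = [-(1/10) +/- sqrt((1/10)^2 - 4*(-3/10))] / 2
Discriminant = 1/100 + 6/5 = 121/100; sqrt = 11/10.
z = (-1/10 +/- 11/10) / 2 => z = 1/2 or z = -3/5.
|p1| = 3/5, |p2| = 1/2.
For BIBO stability, all poles must lie inside the unit circle (|p| < 1).
System is STABLE since both |p| < 1.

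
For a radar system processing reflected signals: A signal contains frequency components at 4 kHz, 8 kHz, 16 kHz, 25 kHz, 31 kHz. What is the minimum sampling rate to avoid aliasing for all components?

The highest frequency component is f_max = 31 kHz.
Nyquist rate = 2 * f_max = 2 * 31 kHz = 62 kHz.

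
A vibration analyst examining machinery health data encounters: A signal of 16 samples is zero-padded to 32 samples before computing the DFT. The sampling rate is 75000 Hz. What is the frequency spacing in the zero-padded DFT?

Original DFT: N = 16, resolution = f_s/N = 75000/16 = 9375/2 Hz
Zero-padded DFT: N = 32, resolution = f_s/N = 75000/32 = 9375/4 Hz
Zero-padding interpolates the spectrum (finer frequency grid)
but does NOT improve the true spectral resolution (ability to resolve close frequencies).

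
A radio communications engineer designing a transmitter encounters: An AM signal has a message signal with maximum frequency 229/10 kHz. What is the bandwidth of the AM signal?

In AM (double-sideband), the bandwidth is twice the message frequency.
BW = 2 * f_m = 2 * 229/10 kHz = 229/5 kHz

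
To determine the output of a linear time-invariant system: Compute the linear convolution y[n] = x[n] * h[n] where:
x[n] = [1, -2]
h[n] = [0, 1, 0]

y[n] = sum_k x[k]*h[n-k]. Output length = len(x) + len(h) - 1 = 2 + 3 - 1 = 4.
y[0] = 1*0 = 0
y[1] = -2*0 + 1*1 = 1
y[2] = -2*1 + 1*0 = -2
y[3] = -2*0 = 0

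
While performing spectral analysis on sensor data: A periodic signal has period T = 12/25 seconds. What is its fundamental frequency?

The fundamental frequency is the reciprocal of the period.
f = 1/T = 1/(12/25) = 25/12 Hz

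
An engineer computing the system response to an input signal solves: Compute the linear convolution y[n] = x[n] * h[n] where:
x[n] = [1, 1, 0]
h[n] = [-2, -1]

y[n] = sum_k x[k]*h[n-k]. Output length = len(x) + len(h) - 1 = 3 + 2 - 1 = 4.
y[0] = 1*-2 = -2
y[1] = 1*-2 + 1*-1 = -3
y[2] = 0*-2 + 1*-1 = -1
y[3] = 0*-1 = 0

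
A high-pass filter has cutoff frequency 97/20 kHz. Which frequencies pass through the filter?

A high-pass filter passes all frequencies above the cutoff frequency 97/20 kHz and attenuates lower frequencies.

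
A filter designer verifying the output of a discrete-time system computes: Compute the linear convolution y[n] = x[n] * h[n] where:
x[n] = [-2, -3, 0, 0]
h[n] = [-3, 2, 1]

y[n] = sum_k x[k]*h[n-k]. Output length = len(x) + len(h) - 1 = 4 + 3 - 1 = 6.
y[0] = -2*-3 = 6
y[1] = -3*-3 + -2*2 = 5
y[2] = 0*-3 + -3*2 + -2*1 = -8
y[3] = 0*-3 + 0*2 + -3*1 = -3
y[4] = 0*2 + 0*1 = 0
y[5] = 0*1 = 0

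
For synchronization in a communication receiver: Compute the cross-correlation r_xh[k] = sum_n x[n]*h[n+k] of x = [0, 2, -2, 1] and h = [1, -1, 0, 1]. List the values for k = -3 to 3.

Both sequences indexed from 0 and zero outside their support.
Lags with overlap: k = -3 to 3.
  r_xh[-3] = x[3]*h[0] = 1
  r_xh[-2] = x[2]*h[0] + x[3]*h[1] = -3
  r_xh[-1] = x[1]*h[0] + x[2]*h[1] + x[3]*h[2] = 4
  r_xh[0] = x[0]*h[0] + x[1]*h[1] + x[2]*h[2] + x[3]*h[3] = -1
  r_xh[1] = x[0]*h[1] + x[1]*h[2] + x[2]*h[3] = -2
  r_xh[2] = x[0]*h[2] + x[1]*h[3] = 2
  r_xh[3] = x[0]*h[3] = 0
r_xh = [1, -3, 4, -1, -2, 2, 0] (for k = -3, ..., 3)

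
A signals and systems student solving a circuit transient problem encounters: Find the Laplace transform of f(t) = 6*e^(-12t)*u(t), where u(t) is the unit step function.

Standard Laplace transform pair:
e^(-at)*u(t) <-> 1/(s+a)
With a = 12: L{6*e^(-12t)*u(t)} = 6/(s+12), ROC: Re(s) > -12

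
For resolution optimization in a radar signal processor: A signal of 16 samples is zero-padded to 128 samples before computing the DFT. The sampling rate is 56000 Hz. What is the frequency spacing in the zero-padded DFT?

Original DFT: N = 16, resolution = f_s/N = 56000/16 = 3500 Hz
Zero-padded DFT: N = 128, resolution = f_s/N = 56000/128 = 875/2 Hz
Zero-padding interpolates the spectrum (finer frequency grid)
but does NOT improve the true spectral resolution (ability to resolve close frequencies).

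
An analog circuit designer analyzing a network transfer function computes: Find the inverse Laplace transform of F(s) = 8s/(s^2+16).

Standard pair: s/(s^2+w^2) <-> cos(wt)*u(t)
With k=8, w=4: f(t) = 8*cos(4t)*u(t)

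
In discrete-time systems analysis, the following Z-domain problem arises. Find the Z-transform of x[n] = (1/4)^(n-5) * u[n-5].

Time-shifting property: if X(z) = Z{x[n]}, then Z{x[n-d]} = z^(-d) * X(z)
X(z) = z/(z - 1/4) for x[n] = (1/4)^n * u[n]
Z{x[n-5]} = z^(-5) * z/(z - 1/4) = z^(-4)/(z - 1/4)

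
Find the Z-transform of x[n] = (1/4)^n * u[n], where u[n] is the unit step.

The Z-transform of a^n * u[n] is z/(z-a) for |z| > |a|.
Here a = 1/4, so X(z) = z/(z - (1/4)) = 4z/(4z - 1)
ROC: |z| > 1/4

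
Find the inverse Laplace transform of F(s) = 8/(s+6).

Standard pair: k/(s+a) <-> k*e^(-at)*u(t)
With k=8, a=6: f(t) = 8*e^(-6t)*u(t)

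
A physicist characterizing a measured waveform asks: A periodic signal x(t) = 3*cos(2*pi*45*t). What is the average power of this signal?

Average power of A*cos(wt) is A^2/2.
P = 3^2 / 2 = 9/2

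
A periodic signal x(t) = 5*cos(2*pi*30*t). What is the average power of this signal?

Average power of A*cos(wt) is A^2/2.
P = 5^2 / 2 = 25/2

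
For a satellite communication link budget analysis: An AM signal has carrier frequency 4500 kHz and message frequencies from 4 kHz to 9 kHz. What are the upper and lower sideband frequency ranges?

Upper sideband (USB) = fc + [fm_low, fm_high] = 4500 + [4, 9] = [4504, 4509] kHz
Lower sideband (LSB) = fc - [fm_high, fm_low] = 4500 - [9, 4] = [4491, 4496] kHz
Total occupied spectrum: 4491 kHz to 4509 kHz (plus carrier at 4500 kHz)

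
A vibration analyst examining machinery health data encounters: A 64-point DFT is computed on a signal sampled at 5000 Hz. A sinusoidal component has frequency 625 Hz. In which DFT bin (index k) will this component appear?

DFT frequency resolution = f_s/N = 5000/64 = 625/8 Hz
Bin index k = f_signal / resolution = 625 / 625/8 = 8
The signal frequency 625 Hz falls in DFT bin k = 8.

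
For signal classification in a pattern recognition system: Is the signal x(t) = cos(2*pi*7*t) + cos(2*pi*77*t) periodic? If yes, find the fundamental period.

f1 = 7 Hz, f2 = 77 Hz
Period T1 = 1/7, T2 = 1/77
Ratio T1/T2 = 77/7, which is rational.
The signal is periodic with fundamental period T = 1/GCD(7,77) = 1/7 s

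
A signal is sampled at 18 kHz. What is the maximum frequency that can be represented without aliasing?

The maximum frequency that can be represented without aliasing
is the Nyquist frequency: f_max = f_s / 2 = 18 kHz / 2 = 9 kHz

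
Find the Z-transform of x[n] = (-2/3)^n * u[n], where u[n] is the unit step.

The Z-transform of a^n * u[n] is z/(z-a) for |z| > |a|.
Here a = -2/3, so X(z) = z/(z - (-2/3)) = 3z/(3z + 2)
ROC: |z| > 2/3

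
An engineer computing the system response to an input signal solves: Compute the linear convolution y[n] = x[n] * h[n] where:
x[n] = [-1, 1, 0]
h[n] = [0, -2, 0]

y[n] = sum_k x[k]*h[n-k]. Output length = len(x) + len(h) - 1 = 3 + 3 - 1 = 5.
y[0] = -1*0 = 0
y[1] = 1*0 + -1*-2 = 2
y[2] = 0*0 + 1*-2 + -1*0 = -2
y[3] = 0*-2 + 1*0 = 0
y[4] = 0*0 = 0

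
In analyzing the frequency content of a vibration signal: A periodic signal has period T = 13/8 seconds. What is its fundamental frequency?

The fundamental frequency is the reciprocal of the period.
f = 1/T = 1/(13/8) = 8/13 Hz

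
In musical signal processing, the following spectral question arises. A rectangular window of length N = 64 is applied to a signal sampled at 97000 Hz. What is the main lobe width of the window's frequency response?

For a rectangular window of length N,
the main lobe width in frequency is 2*f_s/N.
= 2*97000/64 = 12125/4 Hz
This determines the minimum frequency separation for resolving two sinusoids.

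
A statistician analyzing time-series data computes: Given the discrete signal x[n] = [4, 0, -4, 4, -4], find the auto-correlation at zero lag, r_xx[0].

The auto-correlation at zero lag r_xx[0] equals the signal energy.
r_xx[0] = sum of x[n]^2 = 4^2 + 0^2 + (-4)^2 + 4^2 + (-4)^2
= 16 + 0 + 16 + 16 + 16 = 64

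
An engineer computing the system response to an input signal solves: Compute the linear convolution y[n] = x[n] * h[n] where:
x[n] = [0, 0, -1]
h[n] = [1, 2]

y[n] = sum_k x[k]*h[n-k]. Output length = len(x) + len(h) - 1 = 3 + 2 - 1 = 4.
y[0] = 0*1 = 0
y[1] = 0*1 + 0*2 = 0
y[2] = -1*1 + 0*2 = -1
y[3] = -1*2 = -2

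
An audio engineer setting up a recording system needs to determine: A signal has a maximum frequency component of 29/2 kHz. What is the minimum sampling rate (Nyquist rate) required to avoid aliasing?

By the Nyquist-Shannon sampling theorem,
the minimum sampling rate (Nyquist rate) must be at least 2 * f_max.
Nyquist rate = 2 * 29/2 kHz = 29 kHz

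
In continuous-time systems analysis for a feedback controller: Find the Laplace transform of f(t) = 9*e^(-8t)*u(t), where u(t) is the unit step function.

Standard Laplace transform pair:
e^(-at)*u(t) <-> 1/(s+a)
With a = 8: L{9*e^(-8t)*u(t)} = 9/(s+8), ROC: Re(s) > -8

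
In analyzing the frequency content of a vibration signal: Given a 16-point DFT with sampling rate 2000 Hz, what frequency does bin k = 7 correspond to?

The frequency of DFT bin k is: f_k = k * f_s / N
f_7 = 7 * 2000 / 16 = 875 Hz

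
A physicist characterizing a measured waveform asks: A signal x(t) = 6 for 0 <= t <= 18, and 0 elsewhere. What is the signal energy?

Energy = integral of |x(t)|^2 dt over the signal duration
= 6^2 * 18 = 36 * 18 = 648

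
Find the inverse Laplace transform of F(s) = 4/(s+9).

Standard pair: k/(s+a) <-> k*e^(-at)*u(t)
With k=4, a=9: f(t) = 4*e^(-9t)*u(t)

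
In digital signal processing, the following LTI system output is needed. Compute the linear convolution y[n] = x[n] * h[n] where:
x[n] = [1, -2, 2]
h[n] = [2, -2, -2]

y[n] = sum_k x[k]*h[n-k]. Output length = len(x) + len(h) - 1 = 3 + 3 - 1 = 5.
y[0] = 1*2 = 2
y[1] = -2*2 + 1*-2 = -6
y[2] = 2*2 + -2*-2 + 1*-2 = 6
y[3] = 2*-2 + -2*-2 = 0
y[4] = 2*-2 = -4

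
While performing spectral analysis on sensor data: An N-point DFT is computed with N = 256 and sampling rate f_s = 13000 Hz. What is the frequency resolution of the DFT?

DFT frequency resolution = f_s / N
= 13000 / 256 = 1625/32 Hz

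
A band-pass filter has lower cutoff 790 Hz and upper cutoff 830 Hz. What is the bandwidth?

Bandwidth = f_high - f_low
= 830 Hz - 790 Hz = 40 Hz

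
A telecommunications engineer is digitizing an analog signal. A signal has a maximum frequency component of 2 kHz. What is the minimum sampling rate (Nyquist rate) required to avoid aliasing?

By the Nyquist-Shannon sampling theorem,
the minimum sampling rate (Nyquist rate) must be at least 2 * f_max.
Nyquist rate = 2 * 2 kHz = 4 kHz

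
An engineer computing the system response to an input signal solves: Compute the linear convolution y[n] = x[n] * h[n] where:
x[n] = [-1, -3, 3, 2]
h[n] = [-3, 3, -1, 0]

y[n] = sum_k x[k]*h[n-k]. Output length = len(x) + len(h) - 1 = 4 + 4 - 1 = 7.
y[0] = -1*-3 = 3
y[1] = -3*-3 + -1*3 = 6
y[2] = 3*-3 + -3*3 + -1*-1 = -17
y[3] = 2*-3 + 3*3 + -3*-1 + -1*0 = 6
y[4] = 2*3 + 3*-1 + -3*0 = 3
y[5] = 2*-1 + 3*0 = -2
y[6] = 2*0 = 0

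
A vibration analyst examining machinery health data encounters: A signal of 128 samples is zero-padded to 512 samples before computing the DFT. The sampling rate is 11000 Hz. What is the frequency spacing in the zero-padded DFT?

Original DFT: N = 128, resolution = f_s/N = 11000/128 = 1375/16 Hz
Zero-padded DFT: N = 512, resolution = f_s/N = 11000/512 = 1375/64 Hz
Zero-padding interpolates the spectrum (finer frequency grid)
but does NOT improve the true spectral resolution (ability to resolve close frequencies).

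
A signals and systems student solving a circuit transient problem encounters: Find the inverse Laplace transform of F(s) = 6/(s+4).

Standard pair: k/(s+a) <-> k*e^(-at)*u(t)
With k=6, a=4: f(t) = 6*e^(-4t)*u(t)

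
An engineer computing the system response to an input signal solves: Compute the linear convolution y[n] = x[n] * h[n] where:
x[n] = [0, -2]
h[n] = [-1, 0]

y[n] = sum_k x[k]*h[n-k]. Output length = len(x) + len(h) - 1 = 2 + 2 - 1 = 3.
y[0] = 0*-1 = 0
y[1] = -2*-1 + 0*0 = 2
y[2] = -2*0 = 0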